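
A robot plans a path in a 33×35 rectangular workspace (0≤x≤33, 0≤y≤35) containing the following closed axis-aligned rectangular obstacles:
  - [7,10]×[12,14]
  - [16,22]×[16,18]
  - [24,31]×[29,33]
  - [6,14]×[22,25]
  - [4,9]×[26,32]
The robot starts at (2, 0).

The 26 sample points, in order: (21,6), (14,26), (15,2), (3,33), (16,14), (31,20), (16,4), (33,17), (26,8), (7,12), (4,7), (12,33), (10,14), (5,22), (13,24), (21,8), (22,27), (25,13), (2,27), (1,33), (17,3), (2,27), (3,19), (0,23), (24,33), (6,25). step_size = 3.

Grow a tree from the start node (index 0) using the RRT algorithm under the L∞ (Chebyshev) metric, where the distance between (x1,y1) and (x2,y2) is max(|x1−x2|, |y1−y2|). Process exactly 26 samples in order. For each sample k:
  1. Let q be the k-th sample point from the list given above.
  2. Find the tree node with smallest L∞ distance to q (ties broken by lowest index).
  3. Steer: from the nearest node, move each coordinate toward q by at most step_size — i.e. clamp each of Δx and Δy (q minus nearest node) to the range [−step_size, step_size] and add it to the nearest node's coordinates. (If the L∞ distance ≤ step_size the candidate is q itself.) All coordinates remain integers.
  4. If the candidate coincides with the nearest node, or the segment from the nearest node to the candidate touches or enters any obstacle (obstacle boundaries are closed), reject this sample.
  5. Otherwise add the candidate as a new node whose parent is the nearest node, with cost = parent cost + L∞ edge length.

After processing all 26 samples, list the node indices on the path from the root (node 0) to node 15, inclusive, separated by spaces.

Path: 0 1 2 4 11 14 15

1. q=(21,6) nearest=0 d=19 new=(5,3) → add node 1 parent=0 cost=3
2. q=(14,26) nearest=1 d=23 new=(8,6) → add node 2 parent=1 cost=6
3. q=(15,2) nearest=2 d=7 new=(11,3) → add node 3 parent=2 cost=9
4. q=(3,33) nearest=2 d=27 new=(5,9) → add node 4 parent=2 cost=9
5. q=(16,14) nearest=2 d=8 new=(11,9) → add node 5 parent=2 cost=9
6. q=(31,20) nearest=3 d=20 new=(14,6) → add node 6 parent=3 cost=12
7. q=(16,4) nearest=6 d=2 new=(16,4) → add node 7 parent=6 cost=14
8. q=(33,17) nearest=7 d=17 new=(19,7) → add node 8 parent=7 cost=17
9. q=(26,8) nearest=8 d=7 new=(22,8) → add node 9 parent=8 cost=20
10. q=(7,12) nearest=4 d=3 new=(7,12) → blocked by [7,10]×[12,14], reject
11. q=(4,7) nearest=4 d=2 new=(4,7) → add node 10 parent=4 cost=11
12. q=(12,33) nearest=4 d=24 new=(8,12) → blocked by [7,10]×[12,14], reject
13. q=(10,14) nearest=4 d=5 new=(8,12) → blocked by [7,10]×[12,14], reject
14. q=(5,22) nearest=4 d=13 new=(5,12) → add node 11 parent=4 cost=12
15. q=(13,24) nearest=11 d=12 new=(8,15) → blocked by [7,10]×[12,14], reject
16. q=(21,8) nearest=9 d=1 new=(21,8) → add node 12 parent=9 cost=21
17. q=(22,27) nearest=11 d=17 new=(8,15) → blocked by [7,10]×[12,14], reject
18. q=(25,13) nearest=9 d=5 new=(25,11) → add node 13 parent=9 cost=23
19. q=(2,27) nearest=11 d=15 new=(2,15) → add node 14 parent=11 cost=15
20. q=(1,33) nearest=14 d=18 new=(1,18) → add node 15 parent=14 cost=18
21. q=(17,3) nearest=7 d=1 new=(17,3) → add node 16 parent=7 cost=15
22. q=(2,27) nearest=15 d=9 new=(2,21) → add node 17 parent=15 cost=21
23. q=(3,19) nearest=15 d=2 new=(3,19) → add node 18 parent=15 cost=20
24. q=(0,23) nearest=17 d=2 new=(0,23) → add node 19 parent=17 cost=23
25. q=(24,33) nearest=11 d=21 new=(8,15) → blocked by [7,10]×[12,14], reject
26. q=(6,25) nearest=17 d=4 new=(5,24) → add node 20 parent=17 cost=24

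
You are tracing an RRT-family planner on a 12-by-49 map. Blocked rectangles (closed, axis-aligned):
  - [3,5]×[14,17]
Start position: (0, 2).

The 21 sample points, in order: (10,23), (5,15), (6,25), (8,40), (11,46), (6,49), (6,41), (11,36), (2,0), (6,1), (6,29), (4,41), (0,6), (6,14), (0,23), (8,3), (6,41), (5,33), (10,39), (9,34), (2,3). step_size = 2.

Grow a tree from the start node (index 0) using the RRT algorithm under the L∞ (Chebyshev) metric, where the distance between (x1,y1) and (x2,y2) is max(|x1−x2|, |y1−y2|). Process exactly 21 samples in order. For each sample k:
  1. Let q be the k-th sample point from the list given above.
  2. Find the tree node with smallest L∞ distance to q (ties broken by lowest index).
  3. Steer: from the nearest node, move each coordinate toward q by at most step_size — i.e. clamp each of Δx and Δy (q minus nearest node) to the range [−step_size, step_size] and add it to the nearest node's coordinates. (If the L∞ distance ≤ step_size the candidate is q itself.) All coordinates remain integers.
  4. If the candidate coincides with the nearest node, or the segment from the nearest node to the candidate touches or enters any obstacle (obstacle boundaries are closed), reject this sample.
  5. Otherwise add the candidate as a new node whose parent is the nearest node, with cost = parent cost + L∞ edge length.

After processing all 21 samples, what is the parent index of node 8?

1. q=(10,23) nearest=0 d=21 new=(2,4) → add node 1 parent=0 cost=2
2. q=(5,15) nearest=1 d=11 new=(4,6) → add node 2 parent=1 cost=4
3. q=(6,25) nearest=2 d=19 new=(6,8) → add node 3 parent=2 cost=6
4. q=(8,40) nearest=3 d=32 new=(8,10) → add node 4 parent=3 cost=8
5. q=(11,46) nearest=4 d=36 new=(10,12) → add node 5 parent=4 cost=10
6. q=(6,49) nearest=5 d=37 new=(8,14) → add node 6 parent=5 cost=12
7. q=(6,41) nearest=6 d=27 new=(6,16) → add node 7 parent=6 cost=14
8. q=(11,36) nearest=7 d=20 new=(8,18) → add node 8 parent=7 cost=16
9. q=(2,0) nearest=0 d=2 new=(2,0) → add node 9 parent=0 cost=2
10. q=(6,1) nearest=1 d=4 new=(4,2) → add node 10 parent=1 cost=4
11. q=(6,29) nearest=8 d=11 new=(6,20) → add node 11 parent=8 cost=18
12. q=(4,41) nearest=11 d=21 new=(4,22) → add node 12 parent=11 cost=20
13. q=(0,6) nearest=1 d=2 new=(0,6) → add node 13 parent=1 cost=4
14. q=(6,14) nearest=6 d=2 new=(6,14) → add node 14 parent=6 cost=14
15. q=(0,23) nearest=12 d=4 new=(2,23) → add node 15 parent=12 cost=22
16. q=(8,3) nearest=2 d=4 new=(6,4) → add node 16 parent=2 cost=6
17. q=(6,41) nearest=15 d=18 new=(4,25) → add node 17 parent=15 cost=24
18. q=(5,33) nearest=17 d=8 new=(5,27) → add node 18 parent=17 cost=26
19. q=(10,39) nearest=18 d=12 new=(7,29) → add node 19 parent=18 cost=28
20. q=(9,34) nearest=19 d=5 new=(9,31) → add node 20 parent=19 cost=30
21. q=(2,3) nearest=1 d=1 new=(2,3) → add node 21 parent=1 cost=3

Parent of node 8: 7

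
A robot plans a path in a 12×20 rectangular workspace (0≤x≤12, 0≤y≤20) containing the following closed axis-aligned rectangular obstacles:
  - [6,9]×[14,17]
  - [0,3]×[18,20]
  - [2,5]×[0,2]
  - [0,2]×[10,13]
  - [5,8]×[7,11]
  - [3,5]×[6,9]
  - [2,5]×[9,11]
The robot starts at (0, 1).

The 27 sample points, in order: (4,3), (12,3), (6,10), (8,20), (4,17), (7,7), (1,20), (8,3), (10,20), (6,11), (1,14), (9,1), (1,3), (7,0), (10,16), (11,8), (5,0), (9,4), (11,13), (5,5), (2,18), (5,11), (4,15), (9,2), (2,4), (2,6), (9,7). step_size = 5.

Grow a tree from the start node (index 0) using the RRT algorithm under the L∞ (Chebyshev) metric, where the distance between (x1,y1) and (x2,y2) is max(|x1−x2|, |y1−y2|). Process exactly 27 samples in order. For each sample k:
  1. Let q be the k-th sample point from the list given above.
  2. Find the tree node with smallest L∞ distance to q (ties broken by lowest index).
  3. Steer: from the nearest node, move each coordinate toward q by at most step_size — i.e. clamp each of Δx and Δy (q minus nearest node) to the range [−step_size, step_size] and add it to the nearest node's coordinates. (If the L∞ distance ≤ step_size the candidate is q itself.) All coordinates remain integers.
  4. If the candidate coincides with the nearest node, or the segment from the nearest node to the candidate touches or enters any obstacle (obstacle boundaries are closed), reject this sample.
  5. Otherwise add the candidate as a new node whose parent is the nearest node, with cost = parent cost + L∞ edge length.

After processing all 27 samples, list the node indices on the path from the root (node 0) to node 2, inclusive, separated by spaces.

Path: 0 1 2

1. q=(4,3) nearest=0 d=4 new=(4,3) → blocked by [2,5]×[0,2], reject
2. q=(12,3) nearest=0 d=12 new=(5,3) → blocked by [2,5]×[0,2], reject
3. q=(6,10) nearest=0 d=9 new=(5,6) → blocked by [3,5]×[6,9], reject
4. q=(8,20) nearest=0 d=19 new=(5,6) → blocked by [3,5]×[6,9], reject
5. q=(4,17) nearest=0 d=16 new=(4,6) → blocked by [3,5]×[6,9], reject
6. q=(7,7) nearest=0 d=7 new=(5,6) → blocked by [3,5]×[6,9], reject
7. q=(1,20) nearest=0 d=19 new=(1,6) → add node 1 parent=0 cost=5
8. q=(8,3) nearest=1 d=7 new=(6,3) → add node 2 parent=1 cost=10
9. q=(10,20) nearest=1 d=14 new=(6,11) → blocked by [5,8]×[7,11], reject
10. q=(6,11) nearest=1 d=5 new=(6,11) → blocked by [5,8]×[7,11], reject
11. q=(1,14) nearest=1 d=8 new=(1,11) → blocked by [0,2]×[10,13], reject
12. q=(9,1) nearest=2 d=3 new=(9,1) → add node 3 parent=2 cost=13
13. q=(1,3) nearest=0 d=2 new=(1,3) → add node 4 parent=0 cost=2
14. q=(7,0) nearest=3 d=2 new=(7,0) → add node 5 parent=3 cost=15
15. q=(10,16) nearest=1 d=10 new=(6,11) → blocked by [5,8]×[7,11], reject
16. q=(11,8) nearest=2 d=5 new=(11,8) → add node 6 parent=2 cost=15
17. q=(5,0) nearest=5 d=2 new=(5,0) → blocked by [2,5]×[0,2], reject
18. q=(9,4) nearest=2 d=3 new=(9,4) → add node 7 parent=2 cost=13
19. q=(11,13) nearest=6 d=5 new=(11,13) → add node 8 parent=6 cost=20
20. q=(5,5) nearest=2 d=2 new=(5,5) → add node 9 parent=2 cost=12
21. q=(2,18) nearest=8 d=9 new=(6,18) → blocked by [6,9]×[14,17], reject
22. q=(5,11) nearest=1 d=5 new=(5,11) → blocked by [5,8]×[7,11], reject
23. q=(4,15) nearest=6 d=7 new=(6,13) → blocked by [5,8]×[7,11], reject
24. q=(9,2) nearest=3 d=1 new=(9,2) → add node 10 parent=3 cost=14
25. q=(2,4) nearest=4 d=1 new=(2,4) → add node 11 parent=4 cost=3
26. q=(2,6) nearest=1 d=1 new=(2,6) → add node 12 parent=1 cost=6
27. q=(9,7) nearest=6 d=2 new=(9,7) → add node 13 parent=6 cost=17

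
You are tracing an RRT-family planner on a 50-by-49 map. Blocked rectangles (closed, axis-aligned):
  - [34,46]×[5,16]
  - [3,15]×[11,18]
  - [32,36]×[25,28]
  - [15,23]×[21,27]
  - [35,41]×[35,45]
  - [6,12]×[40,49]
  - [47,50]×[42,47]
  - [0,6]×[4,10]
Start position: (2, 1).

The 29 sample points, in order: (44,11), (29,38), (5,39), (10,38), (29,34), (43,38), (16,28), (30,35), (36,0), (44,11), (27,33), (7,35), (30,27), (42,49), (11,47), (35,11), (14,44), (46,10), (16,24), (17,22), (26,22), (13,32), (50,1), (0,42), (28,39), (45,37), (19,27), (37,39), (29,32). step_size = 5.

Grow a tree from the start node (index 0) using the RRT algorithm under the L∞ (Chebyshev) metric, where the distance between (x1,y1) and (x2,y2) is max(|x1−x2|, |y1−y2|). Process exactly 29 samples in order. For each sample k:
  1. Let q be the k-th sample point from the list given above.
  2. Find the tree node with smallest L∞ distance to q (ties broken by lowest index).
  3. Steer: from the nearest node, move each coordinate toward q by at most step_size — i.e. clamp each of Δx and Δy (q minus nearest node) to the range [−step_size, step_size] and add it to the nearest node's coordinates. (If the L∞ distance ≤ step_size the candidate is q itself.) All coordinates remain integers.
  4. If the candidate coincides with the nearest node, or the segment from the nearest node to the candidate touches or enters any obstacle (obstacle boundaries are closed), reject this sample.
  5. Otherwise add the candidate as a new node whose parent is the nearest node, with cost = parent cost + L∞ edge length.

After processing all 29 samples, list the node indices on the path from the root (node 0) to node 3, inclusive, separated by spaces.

1. q=(44,11) nearest=0 d=42 new=(7,6) → blocked by [0,6]×[4,10], reject
2. q=(29,38) nearest=0 d=37 new=(7,6) → blocked by [0,6]×[4,10], reject
3. q=(5,39) nearest=0 d=38 new=(5,6) → blocked by [0,6]×[4,10], reject
4. q=(10,38) nearest=0 d=37 new=(7,6) → blocked by [0,6]×[4,10], reject
5. q=(29,34) nearest=0 d=33 new=(7,6) → blocked by [0,6]×[4,10], reject
6. q=(43,38) nearest=0 d=41 new=(7,6) → blocked by [0,6]×[4,10], reject
7. q=(16,28) nearest=0 d=27 new=(7,6) → blocked by [0,6]×[4,10], reject
8. q=(30,35) nearest=0 d=34 new=(7,6) → blocked by [0,6]×[4,10], reject
9. q=(36,0) nearest=0 d=34 new=(7,0) → add node 1 parent=0 cost=5
10. q=(44,11) nearest=1 d=37 new=(12,5) → add node 2 parent=1 cost=10
11. q=(27,33) nearest=2 d=28 new=(17,10) → add node 3 parent=2 cost=15
12. q=(7,35) nearest=3 d=25 new=(12,15) → blocked by [3,15]×[11,18], reject
13. q=(30,27) nearest=3 d=17 new=(22,15) → add node 4 parent=3 cost=20
14. q=(42,49) nearest=4 d=34 new=(27,20) → add node 5 parent=4 cost=25
15. q=(11,47) nearest=5 d=27 new=(22,25) → blocked by [15,23]×[21,27], reject
16. q=(35,11) nearest=5 d=9 new=(32,15) → add node 6 parent=5 cost=30
17. q=(14,44) nearest=5 d=24 new=(22,25) → blocked by [15,23]×[21,27], reject
18. q=(46,10) nearest=6 d=14 new=(37,10) → blocked by [34,46]×[5,16], reject
19. q=(16,24) nearest=4 d=9 new=(17,20) → add node 7 parent=4 cost=25
20. q=(17,22) nearest=7 d=2 new=(17,22) → blocked by [15,23]×[21,27], reject
21. q=(26,22) nearest=5 d=2 new=(26,22) → add node 8 parent=5 cost=27
22. q=(13,32) nearest=7 d=12 new=(13,25) → blocked by [15,23]×[21,27], reject
23. q=(50,1) nearest=6 d=18 new=(37,10) → blocked by [34,46]×[5,16], reject
24. q=(0,42) nearest=7 d=22 new=(12,25) → blocked by [15,23]×[21,27], reject
25. q=(28,39) nearest=8 d=17 new=(28,27) → add node 9 parent=8 cost=32
26. q=(45,37) nearest=9 d=17 new=(33,32) → add node 10 parent=9 cost=37
27. q=(19,27) nearest=7 d=7 new=(19,25) → blocked by [15,23]×[21,27], reject
28. q=(37,39) nearest=10 d=7 new=(37,37) → blocked by [35,41]×[35,45], reject
29. q=(29,32) nearest=10 d=4 new=(29,32) → add node 11 parent=10 cost=41

Path: 0 1 2 3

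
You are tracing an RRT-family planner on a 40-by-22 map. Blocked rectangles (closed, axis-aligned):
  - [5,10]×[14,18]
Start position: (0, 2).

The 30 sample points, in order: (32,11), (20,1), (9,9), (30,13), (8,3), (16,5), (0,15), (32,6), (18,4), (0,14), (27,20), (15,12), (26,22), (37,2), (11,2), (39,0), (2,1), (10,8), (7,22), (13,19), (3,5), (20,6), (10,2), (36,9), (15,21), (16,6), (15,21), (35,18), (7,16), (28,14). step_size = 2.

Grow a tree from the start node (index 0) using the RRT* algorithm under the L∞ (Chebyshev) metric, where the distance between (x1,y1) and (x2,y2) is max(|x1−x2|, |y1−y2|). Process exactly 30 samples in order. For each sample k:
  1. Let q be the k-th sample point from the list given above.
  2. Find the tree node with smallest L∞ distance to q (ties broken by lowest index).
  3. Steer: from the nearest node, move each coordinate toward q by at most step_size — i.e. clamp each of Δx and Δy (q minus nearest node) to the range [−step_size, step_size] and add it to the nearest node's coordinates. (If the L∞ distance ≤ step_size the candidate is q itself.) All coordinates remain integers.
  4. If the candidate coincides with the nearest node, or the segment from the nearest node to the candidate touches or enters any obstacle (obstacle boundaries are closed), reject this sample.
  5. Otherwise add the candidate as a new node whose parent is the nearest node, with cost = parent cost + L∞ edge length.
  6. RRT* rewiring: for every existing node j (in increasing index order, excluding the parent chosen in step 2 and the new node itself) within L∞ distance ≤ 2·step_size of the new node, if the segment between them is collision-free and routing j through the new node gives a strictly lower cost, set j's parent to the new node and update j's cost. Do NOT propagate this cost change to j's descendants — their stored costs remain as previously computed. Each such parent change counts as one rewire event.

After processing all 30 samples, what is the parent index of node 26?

1. q=(32,11) nearest=0 d=32 new=(2,4) → add node 1 parent=0 cost=2
2. q=(20,1) nearest=1 d=18 new=(4,2) → add node 2 parent=1 cost=4
3. q=(9,9) nearest=1 d=7 new=(4,6) → add node 3 parent=1 cost=4
4. q=(30,13) nearest=2 d=26 new=(6,4) → add node 4 parent=2 cost=6
5. q=(8,3) nearest=4 d=2 new=(8,3) → add node 5 parent=4 cost=8
6. q=(16,5) nearest=5 d=8 new=(10,5) → add node 6 parent=5 cost=10
7. q=(0,15) nearest=3 d=9 new=(2,8) → add node 7 parent=3 cost=6
8. q=(32,6) nearest=6 d=22 new=(12,6) → add node 8 parent=6 cost=12
9. q=(18,4) nearest=8 d=6 new=(14,4) → add node 9 parent=8 cost=14
10. q=(0,14) nearest=7 d=6 new=(0,10) → add node 10 parent=7 cost=8
11. q=(27,20) nearest=8 d=15 new=(14,8) → add node 11 parent=8 cost=14
12. q=(15,12) nearest=11 d=4 new=(15,10) → add node 12 parent=11 cost=16
13. q=(26,22) nearest=12 d=12 new=(17,12) → add node 13 parent=12 cost=18
14. q=(37,2) nearest=13 d=20 new=(19,10) → add node 14 parent=13 cost=20
15. q=(11,2) nearest=5 d=3 new=(10,2) → add node 15 parent=5 cost=10
16. q=(39,0) nearest=14 d=20 new=(21,8) → add node 16 parent=14 cost=22
17. q=(2,1) nearest=0 d=2 new=(2,1) → add node 17 parent=0 cost=2
18. q=(10,8) nearest=8 d=2 new=(10,8) → add node 18 parent=8 cost=14
19. q=(7,22) nearest=13 d=10 new=(15,14) → add node 19 parent=13 cost=20
20. q=(13,19) nearest=19 d=5 new=(13,16) → add node 20 parent=19 cost=22
21. q=(3,5) nearest=1 d=1 new=(3,5) → add node 21 parent=1 cost=3
22. q=(20,6) nearest=16 d=2 new=(20,6) → add node 22 parent=16 cost=24
23. q=(10,2) nearest=15 d=0 → coincident, reject
24. q=(36,9) nearest=16 d=15 new=(23,9) → add node 23 parent=16 cost=24
25. q=(15,21) nearest=20 d=5 new=(15,18) → add node 24 parent=20 cost=24
26. q=(16,6) nearest=9 d=2 new=(16,6) → add node 25 parent=9 cost=16; rewire 22→25 (20<24)
27. q=(15,21) nearest=24 d=3 new=(15,20) → add node 26 parent=24 cost=26
28. q=(35,18) nearest=23 d=12 new=(25,11) → add node 27 parent=23 cost=26
29. q=(7,16) nearest=20 d=6 new=(11,16) → add node 28 parent=20 cost=24
30. q=(28,14) nearest=27 d=3 new=(27,13) → add node 29 parent=27 cost=28

Parent of node 26: 24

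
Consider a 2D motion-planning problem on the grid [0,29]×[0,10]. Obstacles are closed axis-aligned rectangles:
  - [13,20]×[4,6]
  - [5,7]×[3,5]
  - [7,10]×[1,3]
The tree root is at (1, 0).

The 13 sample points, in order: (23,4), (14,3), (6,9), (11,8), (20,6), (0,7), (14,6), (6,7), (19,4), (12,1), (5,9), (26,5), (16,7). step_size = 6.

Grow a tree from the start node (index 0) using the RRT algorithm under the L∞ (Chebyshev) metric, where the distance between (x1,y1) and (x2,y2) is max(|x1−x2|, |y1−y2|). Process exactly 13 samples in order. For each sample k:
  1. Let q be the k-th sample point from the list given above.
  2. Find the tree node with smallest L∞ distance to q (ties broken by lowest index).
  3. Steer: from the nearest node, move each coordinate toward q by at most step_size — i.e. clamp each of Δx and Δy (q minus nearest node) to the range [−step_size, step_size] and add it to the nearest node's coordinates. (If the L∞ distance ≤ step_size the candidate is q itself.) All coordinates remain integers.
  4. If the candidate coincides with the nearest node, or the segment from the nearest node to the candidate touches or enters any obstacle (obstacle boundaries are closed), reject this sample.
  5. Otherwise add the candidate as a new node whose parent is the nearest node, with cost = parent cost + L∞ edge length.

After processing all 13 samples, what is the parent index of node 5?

1. q=(23,4) nearest=0 d=22 new=(7,4) → blocked by [5,7]×[3,5], reject
2. q=(14,3) nearest=0 d=13 new=(7,3) → blocked by [5,7]×[3,5], reject
3. q=(6,9) nearest=0 d=9 new=(6,6) → blocked by [5,7]×[3,5], reject
4. q=(11,8) nearest=0 d=10 new=(7,6) → blocked by [5,7]×[3,5], reject
5. q=(20,6) nearest=0 d=19 new=(7,6) → blocked by [5,7]×[3,5], reject
6. q=(0,7) nearest=0 d=7 new=(0,6) → add node 1 parent=0 cost=6
7. q=(14,6) nearest=0 d=13 new=(7,6) → blocked by [5,7]×[3,5], reject
8. q=(6,7) nearest=1 d=6 new=(6,7) → add node 2 parent=1 cost=12
9. q=(19,4) nearest=2 d=13 new=(12,4) → add node 3 parent=2 cost=18
10. q=(12,1) nearest=3 d=3 new=(12,1) → add node 4 parent=3 cost=21
11. q=(5,9) nearest=2 d=2 new=(5,9) → add node 5 parent=2 cost=14
12. q=(26,5) nearest=3 d=14 new=(18,5) → blocked by [13,20]×[4,6], reject
13. q=(16,7) nearest=3 d=4 new=(16,7) → blocked by [13,20]×[4,6], reject

Parent of node 5: 2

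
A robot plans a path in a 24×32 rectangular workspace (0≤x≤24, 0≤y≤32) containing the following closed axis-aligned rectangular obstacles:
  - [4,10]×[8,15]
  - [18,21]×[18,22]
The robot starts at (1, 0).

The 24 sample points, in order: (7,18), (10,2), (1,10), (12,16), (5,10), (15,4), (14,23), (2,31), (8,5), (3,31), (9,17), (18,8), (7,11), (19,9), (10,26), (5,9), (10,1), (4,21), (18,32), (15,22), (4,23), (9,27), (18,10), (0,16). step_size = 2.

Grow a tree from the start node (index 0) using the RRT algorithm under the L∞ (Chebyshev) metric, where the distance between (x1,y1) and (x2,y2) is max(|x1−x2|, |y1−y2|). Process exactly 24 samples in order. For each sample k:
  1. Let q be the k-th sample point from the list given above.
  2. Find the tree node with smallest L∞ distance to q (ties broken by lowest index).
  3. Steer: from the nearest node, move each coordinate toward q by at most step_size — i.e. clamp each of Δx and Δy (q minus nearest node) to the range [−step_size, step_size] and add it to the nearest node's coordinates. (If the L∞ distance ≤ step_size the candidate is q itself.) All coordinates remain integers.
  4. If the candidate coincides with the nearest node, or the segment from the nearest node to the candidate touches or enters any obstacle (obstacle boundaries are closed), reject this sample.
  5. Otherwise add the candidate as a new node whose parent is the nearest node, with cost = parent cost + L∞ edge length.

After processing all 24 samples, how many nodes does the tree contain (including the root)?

1. q=(7,18) nearest=0 d=18 new=(3,2) → add node 1 parent=0 cost=2
2. q=(10,2) nearest=1 d=7 new=(5,2) → add node 2 parent=1 cost=4
3. q=(1,10) nearest=1 d=8 new=(1,4) → add node 3 parent=1 cost=4
4. q=(12,16) nearest=3 d=12 new=(3,6) → add node 4 parent=3 cost=6
5. q=(5,10) nearest=4 d=4 new=(5,8) → blocked by [4,10]×[8,15], reject
6. q=(15,4) nearest=2 d=10 new=(7,4) → add node 5 parent=2 cost=6
7. q=(14,23) nearest=4 d=17 new=(5,8) → blocked by [4,10]×[8,15], reject
8. q=(2,31) nearest=4 d=25 new=(2,8) → add node 6 parent=4 cost=8
9. q=(8,5) nearest=5 d=1 new=(8,5) → add node 7 parent=5 cost=7
10. q=(3,31) nearest=6 d=23 new=(3,10) → add node 8 parent=6 cost=10
11. q=(9,17) nearest=8 d=7 new=(5,12) → blocked by [4,10]×[8,15], reject
12. q=(18,8) nearest=7 d=10 new=(10,7) → add node 9 parent=7 cost=9
13. q=(7,11) nearest=8 d=4 new=(5,11) → blocked by [4,10]×[8,15], reject
14. q=(19,9) nearest=9 d=9 new=(12,9) → add node 10 parent=9 cost=11
15. q=(10,26) nearest=8 d=16 new=(5,12) → blocked by [4,10]×[8,15], reject
16. q=(5,9) nearest=8 d=2 new=(5,9) → blocked by [4,10]×[8,15], reject
17. q=(10,1) nearest=5 d=3 new=(9,2) → add node 11 parent=5 cost=8
18. q=(4,21) nearest=8 d=11 new=(4,12) → blocked by [4,10]×[8,15], reject
19. q=(18,32) nearest=8 d=22 new=(5,12) → blocked by [4,10]×[8,15], reject
20. q=(15,22) nearest=8 d=12 new=(5,12) → blocked by [4,10]×[8,15], reject
21. q=(4,23) nearest=8 d=13 new=(4,12) → blocked by [4,10]×[8,15], reject
22. q=(9,27) nearest=8 d=17 new=(5,12) → blocked by [4,10]×[8,15], reject
23. q=(18,10) nearest=10 d=6 new=(14,10) → add node 12 parent=10 cost=13
24. q=(0,16) nearest=8 d=6 new=(1,12) → add node 13 parent=8 cost=12

Node count: 14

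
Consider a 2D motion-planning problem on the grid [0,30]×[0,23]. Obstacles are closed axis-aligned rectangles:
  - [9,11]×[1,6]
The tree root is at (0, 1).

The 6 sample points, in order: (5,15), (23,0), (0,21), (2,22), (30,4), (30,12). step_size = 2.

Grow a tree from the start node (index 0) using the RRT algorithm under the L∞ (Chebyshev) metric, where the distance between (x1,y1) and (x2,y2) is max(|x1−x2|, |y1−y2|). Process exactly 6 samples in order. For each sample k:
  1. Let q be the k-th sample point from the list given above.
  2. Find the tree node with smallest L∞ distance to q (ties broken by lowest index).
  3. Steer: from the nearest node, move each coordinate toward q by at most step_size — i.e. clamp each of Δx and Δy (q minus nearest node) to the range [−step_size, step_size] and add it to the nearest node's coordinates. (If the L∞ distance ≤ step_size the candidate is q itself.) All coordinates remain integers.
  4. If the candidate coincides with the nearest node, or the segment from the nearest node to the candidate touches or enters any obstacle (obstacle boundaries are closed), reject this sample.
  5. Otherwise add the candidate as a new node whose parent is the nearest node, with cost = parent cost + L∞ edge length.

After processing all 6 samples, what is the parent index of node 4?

1. q=(5,15) nearest=0 d=14 new=(2,3) → add node 1 parent=0 cost=2
2. q=(23,0) nearest=1 d=21 new=(4,1) → add node 2 parent=1 cost=4
3. q=(0,21) nearest=1 d=18 new=(0,5) → add node 3 parent=1 cost=4
4. q=(2,22) nearest=3 d=17 new=(2,7) → add node 4 parent=3 cost=6
5. q=(30,4) nearest=2 d=26 new=(6,3) → add node 5 parent=2 cost=6
6. q=(30,12) nearest=5 d=24 new=(8,5) → add node 6 parent=5 cost=8

Parent of node 4: 3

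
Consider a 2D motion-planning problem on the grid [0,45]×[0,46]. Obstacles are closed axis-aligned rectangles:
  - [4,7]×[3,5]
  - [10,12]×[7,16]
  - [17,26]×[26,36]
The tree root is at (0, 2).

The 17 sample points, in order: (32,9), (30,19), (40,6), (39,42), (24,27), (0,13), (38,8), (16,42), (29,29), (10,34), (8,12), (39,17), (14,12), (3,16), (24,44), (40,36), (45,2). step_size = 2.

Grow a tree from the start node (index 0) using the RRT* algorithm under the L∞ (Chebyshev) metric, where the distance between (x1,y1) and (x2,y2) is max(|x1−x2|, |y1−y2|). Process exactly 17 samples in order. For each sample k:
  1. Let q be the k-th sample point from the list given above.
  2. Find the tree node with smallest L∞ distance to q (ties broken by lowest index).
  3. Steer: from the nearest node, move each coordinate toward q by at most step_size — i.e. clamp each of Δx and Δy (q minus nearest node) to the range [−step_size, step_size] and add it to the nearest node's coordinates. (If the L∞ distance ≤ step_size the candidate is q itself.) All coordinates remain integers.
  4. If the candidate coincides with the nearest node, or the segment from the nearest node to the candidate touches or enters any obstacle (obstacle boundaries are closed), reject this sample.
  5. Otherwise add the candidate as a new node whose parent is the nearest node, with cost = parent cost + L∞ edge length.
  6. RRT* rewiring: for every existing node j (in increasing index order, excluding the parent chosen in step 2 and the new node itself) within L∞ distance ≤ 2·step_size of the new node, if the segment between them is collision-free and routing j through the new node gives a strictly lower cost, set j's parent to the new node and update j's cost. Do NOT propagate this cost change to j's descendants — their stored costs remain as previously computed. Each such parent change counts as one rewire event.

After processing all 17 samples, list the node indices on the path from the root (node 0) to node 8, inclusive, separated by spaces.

Path: 0 1 2 4 5 7 8

1. q=(32,9) nearest=0 d=32 new=(2,4) → add node 1 parent=0 cost=2
2. q=(30,19) nearest=1 d=28 new=(4,6) → add node 2 parent=1 cost=4
3. q=(40,6) nearest=2 d=36 new=(6,6) → add node 3 parent=2 cost=6
4. q=(39,42) nearest=2 d=36 new=(6,8) → add node 4 parent=2 cost=6
5. q=(24,27) nearest=4 d=19 new=(8,10) → add node 5 parent=4 cost=8
6. q=(0,13) nearest=4 d=6 new=(4,10) → add node 6 parent=4 cost=8
7. q=(38,8) nearest=5 d=30 new=(10,8) → blocked by [10,12]×[7,16], reject
8. q=(16,42) nearest=5 d=32 new=(10,12) → blocked by [10,12]×[7,16], reject
9. q=(29,29) nearest=5 d=21 new=(10,12) → blocked by [10,12]×[7,16], reject
10. q=(10,34) nearest=5 d=24 new=(10,12) → blocked by [10,12]×[7,16], reject
11. q=(8,12) nearest=5 d=2 new=(8,12) → add node 7 parent=5 cost=10
12. q=(39,17) nearest=5 d=31 new=(10,12) → blocked by [10,12]×[7,16], reject
13. q=(14,12) nearest=5 d=6 new=(10,12) → blocked by [10,12]×[7,16], reject
14. q=(3,16) nearest=7 d=5 new=(6,14) → add node 8 parent=7 cost=12
15. q=(24,44) nearest=8 d=30 new=(8,16) → add node 9 parent=8 cost=14
16. q=(40,36) nearest=5 d=32 new=(10,12) → blocked by [10,12]×[7,16], reject
17. q=(45,2) nearest=5 d=37 new=(10,8) → blocked by [10,12]×[7,16], reject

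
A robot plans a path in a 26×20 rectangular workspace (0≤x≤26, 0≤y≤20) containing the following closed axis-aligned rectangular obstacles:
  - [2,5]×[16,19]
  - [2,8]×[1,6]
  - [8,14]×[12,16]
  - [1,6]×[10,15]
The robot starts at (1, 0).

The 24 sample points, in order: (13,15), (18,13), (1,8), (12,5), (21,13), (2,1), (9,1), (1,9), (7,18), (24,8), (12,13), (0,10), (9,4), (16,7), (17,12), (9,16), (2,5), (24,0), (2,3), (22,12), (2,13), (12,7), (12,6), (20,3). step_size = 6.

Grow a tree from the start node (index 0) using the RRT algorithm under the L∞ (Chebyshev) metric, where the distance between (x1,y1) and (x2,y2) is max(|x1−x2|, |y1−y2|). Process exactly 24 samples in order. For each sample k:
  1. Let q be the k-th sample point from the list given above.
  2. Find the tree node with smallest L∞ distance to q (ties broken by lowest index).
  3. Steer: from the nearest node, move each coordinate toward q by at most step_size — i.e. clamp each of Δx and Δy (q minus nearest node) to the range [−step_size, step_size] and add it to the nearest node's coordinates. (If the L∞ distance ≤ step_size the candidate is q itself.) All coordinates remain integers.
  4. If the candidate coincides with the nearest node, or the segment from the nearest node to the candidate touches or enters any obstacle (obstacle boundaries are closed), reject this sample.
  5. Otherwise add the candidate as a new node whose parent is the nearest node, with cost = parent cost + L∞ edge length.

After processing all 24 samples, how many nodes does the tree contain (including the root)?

Node count: 6

1. q=(13,15) nearest=0 d=15 new=(7,6) → blocked by [2,8]×[1,6], reject
2. q=(18,13) nearest=0 d=17 new=(7,6) → blocked by [2,8]×[1,6], reject
3. q=(1,8) nearest=0 d=8 new=(1,6) → add node 1 parent=0 cost=6
4. q=(12,5) nearest=0 d=11 new=(7,5) → blocked by [2,8]×[1,6], reject
5. q=(21,13) nearest=0 d=20 new=(7,6) → blocked by [2,8]×[1,6], reject
6. q=(2,1) nearest=0 d=1 new=(2,1) → blocked by [2,8]×[1,6], reject
7. q=(9,1) nearest=0 d=8 new=(7,1) → blocked by [2,8]×[1,6], reject
8. q=(1,9) nearest=1 d=3 new=(1,9) → add node 2 parent=1 cost=9
9. q=(7,18) nearest=2 d=9 new=(7,15) → blocked by [1,6]×[10,15], reject
10. q=(24,8) nearest=0 d=23 new=(7,6) → blocked by [2,8]×[1,6], reject
11. q=(12,13) nearest=1 d=11 new=(7,12) → blocked by [1,6]×[10,15], reject
12. q=(0,10) nearest=2 d=1 new=(0,10) → add node 3 parent=2 cost=10
13. q=(9,4) nearest=0 d=8 new=(7,4) → blocked by [2,8]×[1,6], reject
14. q=(16,7) nearest=0 d=15 new=(7,6) → blocked by [2,8]×[1,6], reject
15. q=(17,12) nearest=0 d=16 new=(7,6) → blocked by [2,8]×[1,6], reject
16. q=(9,16) nearest=2 d=8 new=(7,15) → blocked by [1,6]×[10,15], reject
17. q=(2,5) nearest=1 d=1 new=(2,5) → blocked by [2,8]×[1,6], reject
18. q=(24,0) nearest=0 d=23 new=(7,0) → add node 4 parent=0 cost=6
19. q=(2,3) nearest=0 d=3 new=(2,3) → blocked by [2,8]×[1,6], reject
20. q=(22,12) nearest=4 d=15 new=(13,6) → blocked by [2,8]×[1,6], reject
21. q=(2,13) nearest=3 d=3 new=(2,13) → blocked by [1,6]×[10,15], reject
22. q=(12,7) nearest=4 d=7 new=(12,6) → blocked by [2,8]×[1,6], reject
23. q=(12,6) nearest=4 d=6 new=(12,6) → blocked by [2,8]×[1,6], reject
24. q=(20,3) nearest=4 d=13 new=(13,3) → add node 5 parent=4 cost=12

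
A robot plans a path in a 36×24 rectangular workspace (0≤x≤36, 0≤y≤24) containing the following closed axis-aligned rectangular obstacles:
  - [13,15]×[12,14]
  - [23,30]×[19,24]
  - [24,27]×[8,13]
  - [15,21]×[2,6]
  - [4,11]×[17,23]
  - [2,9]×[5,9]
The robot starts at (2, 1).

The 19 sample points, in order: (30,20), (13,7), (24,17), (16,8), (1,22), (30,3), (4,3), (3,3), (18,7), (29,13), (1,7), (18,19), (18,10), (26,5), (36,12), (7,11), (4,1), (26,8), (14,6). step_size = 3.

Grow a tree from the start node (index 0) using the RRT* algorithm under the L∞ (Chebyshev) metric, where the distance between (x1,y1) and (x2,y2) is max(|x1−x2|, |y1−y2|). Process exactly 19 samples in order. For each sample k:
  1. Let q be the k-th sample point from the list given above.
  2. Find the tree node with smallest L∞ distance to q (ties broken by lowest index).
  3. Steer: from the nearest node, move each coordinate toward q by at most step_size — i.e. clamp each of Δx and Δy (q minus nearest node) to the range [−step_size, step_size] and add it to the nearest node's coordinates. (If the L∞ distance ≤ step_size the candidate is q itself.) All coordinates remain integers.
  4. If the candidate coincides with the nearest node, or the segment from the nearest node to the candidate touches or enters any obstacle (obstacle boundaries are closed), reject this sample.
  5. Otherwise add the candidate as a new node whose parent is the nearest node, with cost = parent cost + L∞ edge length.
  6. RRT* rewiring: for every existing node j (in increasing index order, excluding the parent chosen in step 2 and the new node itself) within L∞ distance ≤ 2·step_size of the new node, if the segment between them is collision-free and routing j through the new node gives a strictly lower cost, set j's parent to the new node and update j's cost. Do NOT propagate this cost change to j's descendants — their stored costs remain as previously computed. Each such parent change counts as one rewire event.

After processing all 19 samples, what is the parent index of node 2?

Parent of node 2: 1

1. q=(30,20) nearest=0 d=28 new=(5,4) → add node 1 parent=0 cost=3
2. q=(13,7) nearest=1 d=8 new=(8,7) → blocked by [2,9]×[5,9], reject
3. q=(24,17) nearest=1 d=19 new=(8,7) → blocked by [2,9]×[5,9], reject
4. q=(16,8) nearest=1 d=11 new=(8,7) → blocked by [2,9]×[5,9], reject
5. q=(1,22) nearest=1 d=18 new=(2,7) → blocked by [2,9]×[5,9], reject
6. q=(30,3) nearest=1 d=25 new=(8,3) → add node 2 parent=1 cost=6
7. q=(4,3) nearest=1 d=1 new=(4,3) → add node 3 parent=1 cost=4
8. q=(3,3) nearest=3 d=1 new=(3,3) → add node 4 parent=3 cost=5
9. q=(18,7) nearest=2 d=10 new=(11,6) → add node 5 parent=2 cost=9
10. q=(29,13) nearest=5 d=18 new=(14,9) → add node 6 parent=5 cost=12
11. q=(1,7) nearest=1 d=4 new=(2,7) → blocked by [2,9]×[5,9], reject
12. q=(18,19) nearest=6 d=10 new=(17,12) → add node 7 parent=6 cost=15
13. q=(18,10) nearest=7 d=2 new=(18,10) → add node 8 parent=7 cost=17
14. q=(26,5) nearest=8 d=8 new=(21,7) → add node 9 parent=8 cost=20
15. q=(36,12) nearest=9 d=15 new=(24,10) → blocked by [24,27]×[8,13], reject
16. q=(7,11) nearest=5 d=5 new=(8,9) → blocked by [2,9]×[5,9], reject
17. q=(4,1) nearest=0 d=2 new=(4,1) → add node 10 parent=0 cost=2; rewire 4→10 (4<5)
18. q=(26,8) nearest=9 d=5 new=(24,8) → blocked by [24,27]×[8,13], reject
19. q=(14,6) nearest=5 d=3 new=(14,6) → add node 11 parent=5 cost=12; rewire 8→11 (16<17)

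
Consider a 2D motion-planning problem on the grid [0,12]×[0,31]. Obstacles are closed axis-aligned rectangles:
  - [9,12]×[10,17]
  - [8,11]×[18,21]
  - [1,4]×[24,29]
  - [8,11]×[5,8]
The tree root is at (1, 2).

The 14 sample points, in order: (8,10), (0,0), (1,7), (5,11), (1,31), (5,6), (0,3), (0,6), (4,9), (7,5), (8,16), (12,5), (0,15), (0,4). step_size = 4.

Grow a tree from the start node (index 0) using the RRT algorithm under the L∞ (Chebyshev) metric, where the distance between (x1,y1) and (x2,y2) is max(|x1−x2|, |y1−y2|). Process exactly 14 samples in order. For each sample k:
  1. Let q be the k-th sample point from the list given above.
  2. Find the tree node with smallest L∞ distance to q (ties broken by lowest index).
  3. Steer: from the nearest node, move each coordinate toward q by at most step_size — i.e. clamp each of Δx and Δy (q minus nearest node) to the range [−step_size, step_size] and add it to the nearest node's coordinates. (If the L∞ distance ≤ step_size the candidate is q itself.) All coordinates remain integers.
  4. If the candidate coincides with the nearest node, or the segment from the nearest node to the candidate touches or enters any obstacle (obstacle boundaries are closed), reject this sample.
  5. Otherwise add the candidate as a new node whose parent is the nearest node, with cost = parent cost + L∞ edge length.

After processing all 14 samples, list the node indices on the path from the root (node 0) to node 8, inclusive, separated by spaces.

1. q=(8,10) nearest=0 d=8 new=(5,6) → add node 1 parent=0 cost=4
2. q=(0,0) nearest=0 d=2 new=(0,0) → add node 2 parent=0 cost=2
3. q=(1,7) nearest=1 d=4 new=(1,7) → add node 3 parent=1 cost=8
4. q=(5,11) nearest=3 d=4 new=(5,11) → add node 4 parent=3 cost=12
5. q=(1,31) nearest=4 d=20 new=(1,15) → add node 5 parent=4 cost=16
6. q=(5,6) nearest=1 d=0 → coincident, reject
7. q=(0,3) nearest=0 d=1 new=(0,3) → add node 6 parent=0 cost=1
8. q=(0,6) nearest=3 d=1 new=(0,6) → add node 7 parent=3 cost=9
9. q=(4,9) nearest=4 d=2 new=(4,9) → add node 8 parent=4 cost=14
10. q=(7,5) nearest=1 d=2 new=(7,5) → add node 9 parent=1 cost=6
11. q=(8,16) nearest=4 d=5 new=(8,15) → add node 10 parent=4 cost=16
12. q=(12,5) nearest=9 d=5 new=(11,5) → blocked by [8,11]×[5,8], reject
13. q=(0,15) nearest=5 d=1 new=(0,15) → add node 11 parent=5 cost=17
14. q=(0,4) nearest=6 d=1 new=(0,4) → add node 12 parent=6 cost=2

Path: 0 1 3 4 8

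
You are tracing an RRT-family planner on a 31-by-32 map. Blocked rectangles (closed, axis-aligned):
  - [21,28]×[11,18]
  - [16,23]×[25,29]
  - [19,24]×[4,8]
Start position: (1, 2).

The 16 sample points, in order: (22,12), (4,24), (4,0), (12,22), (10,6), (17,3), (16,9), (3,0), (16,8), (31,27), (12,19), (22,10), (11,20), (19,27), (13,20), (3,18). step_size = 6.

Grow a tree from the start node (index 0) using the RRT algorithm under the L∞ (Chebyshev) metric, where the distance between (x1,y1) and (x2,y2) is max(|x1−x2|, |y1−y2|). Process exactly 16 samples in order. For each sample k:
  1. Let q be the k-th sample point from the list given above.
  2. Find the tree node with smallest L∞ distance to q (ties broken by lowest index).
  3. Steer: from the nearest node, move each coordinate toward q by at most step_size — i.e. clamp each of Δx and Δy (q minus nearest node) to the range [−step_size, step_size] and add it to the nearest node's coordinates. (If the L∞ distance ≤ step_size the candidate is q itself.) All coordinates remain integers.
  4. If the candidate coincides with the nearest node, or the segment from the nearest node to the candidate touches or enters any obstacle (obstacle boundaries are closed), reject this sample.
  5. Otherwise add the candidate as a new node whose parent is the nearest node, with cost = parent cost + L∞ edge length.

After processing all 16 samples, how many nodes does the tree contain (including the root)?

Node count: 15

1. q=(22,12) nearest=0 d=21 new=(7,8) → add node 1 parent=0 cost=6
2. q=(4,24) nearest=1 d=16 new=(4,14) → add node 2 parent=1 cost=12
3. q=(4,0) nearest=0 d=3 new=(4,0) → add node 3 parent=0 cost=3
4. q=(12,22) nearest=2 d=8 new=(10,20) → add node 4 parent=2 cost=18
5. q=(10,6) nearest=1 d=3 new=(10,6) → add node 5 parent=1 cost=9
6. q=(17,3) nearest=5 d=7 new=(16,3) → add node 6 parent=5 cost=15
7. q=(16,9) nearest=5 d=6 new=(16,9) → add node 7 parent=5 cost=15
8. q=(3,0) nearest=3 d=1 new=(3,0) → add node 8 parent=3 cost=4
9. q=(16,8) nearest=7 d=1 new=(16,8) → add node 9 parent=7 cost=16
10. q=(31,27) nearest=7 d=18 new=(22,15) → blocked by [21,28]×[11,18], reject
11. q=(12,19) nearest=4 d=2 new=(12,19) → add node 10 parent=4 cost=20
12. q=(22,10) nearest=7 d=6 new=(22,10) → add node 11 parent=7 cost=21
13. q=(11,20) nearest=4 d=1 new=(11,20) → add node 12 parent=4 cost=19
14. q=(19,27) nearest=10 d=8 new=(18,25) → blocked by [16,23]×[25,29], reject
15. q=(13,20) nearest=10 d=1 new=(13,20) → add node 13 parent=10 cost=21
16. q=(3,18) nearest=2 d=4 new=(3,18) → add node 14 parent=2 cost=16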